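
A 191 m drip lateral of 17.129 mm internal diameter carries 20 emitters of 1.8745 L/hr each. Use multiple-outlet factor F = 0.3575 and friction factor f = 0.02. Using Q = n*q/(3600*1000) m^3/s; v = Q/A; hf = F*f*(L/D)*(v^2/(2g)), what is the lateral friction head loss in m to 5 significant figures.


Q = 20*1.8745/(3600*1000) = 1.041389e-05 m^3/s
A = pi*(17.129e-3/2)^2 = 2.304379e-04 m^2, so v = Q/A = 0.04519174 m/s
hf = 0.3575*0.02*(191/0.017129)*(0.04519174^2/(2*9.81)) = 0.0082990 m
Therefore the lateral friction head loss = 0.0082990 m.


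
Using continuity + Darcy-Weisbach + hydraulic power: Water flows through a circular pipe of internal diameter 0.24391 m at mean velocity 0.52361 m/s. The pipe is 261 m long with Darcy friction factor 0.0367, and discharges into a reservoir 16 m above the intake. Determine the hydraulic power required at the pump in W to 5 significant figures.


Approach: apply continuity + Darcy-Weisbach + hydraulic power, Q = A*v; hf = f*(L/D)*(v^2/(2g)); H = static + hf; P = rho*g*Q*H.
Step 1 — flow rate (continuity, Q = A*v):
  A = pi*(0.24391/2)^2 = 0.04672498 m^2
  Q = 0.04672498 * 0.52361 = 0.02446567 m^3/s
Step 2 — friction head loss (Darcy-Weisbach):
  hf = 0.0367 * (261/0.24391) * (0.52361^2 / (2*9.81))
  hf = 0.5487744 m
Step 3 — total head: H = 16 + 0.5487744 = 16.54877 m
Step 4 — hydraulic power (P = rho*g*Q*H):
  P = 1000 * 9.81 * 0.02446567 * 16.54877 = 3971.8 W
Therefore the hydraulic power required at the pump = 3971.8 W.


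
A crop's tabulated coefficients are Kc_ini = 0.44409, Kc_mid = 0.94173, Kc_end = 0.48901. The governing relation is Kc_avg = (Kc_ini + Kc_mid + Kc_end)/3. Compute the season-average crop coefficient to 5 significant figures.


Kc_avg = (0.44409 + 0.94173 + 0.48901)/3 = 0.62494
Therefore the season-average crop coefficient = 0.62494.


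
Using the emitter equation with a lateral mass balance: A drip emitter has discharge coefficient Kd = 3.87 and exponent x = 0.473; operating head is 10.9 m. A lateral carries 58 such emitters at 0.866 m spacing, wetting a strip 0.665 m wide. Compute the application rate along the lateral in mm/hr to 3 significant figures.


Approach: apply the emitter equation with a lateral mass balance, q = Kd*h^x; Q = n*q; rate = Q/(n*spacing*width).
Step 1 — single emitter flow (q = Kd*h^x):
  q = 3.87 * 10.9^0.473 = 11.979 L/hr
Step 2 — total lateral flow: Q = 58 * 11.979 = 694.77 L/hr
Step 3 — wetted area: A = 58 * 0.866 * 0.665 = 33.402 m^2
Step 4 — application rate: Q/A = 694.77/33.402 = 20.8 mm/hr
Therefore the application rate along the lateral = 20.8 mm/hr.


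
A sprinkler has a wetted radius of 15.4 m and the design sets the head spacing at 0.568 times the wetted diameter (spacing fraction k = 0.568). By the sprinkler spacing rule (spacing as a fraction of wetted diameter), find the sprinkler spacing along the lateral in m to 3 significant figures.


Approach: apply the sprinkler spacing rule (spacing as a fraction of wetted diameter), S = k*(2*R).
S = 0.568 * (2 * 15.4) = 17.5 m
Therefore the sprinkler spacing along the lateral = 17.5 m.


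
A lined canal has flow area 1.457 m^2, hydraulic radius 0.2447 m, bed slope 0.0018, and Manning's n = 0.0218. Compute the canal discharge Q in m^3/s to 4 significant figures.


Approach: apply Manning's equation, Q = (1/n)*A*R^(2/3)*S^(1/2).
Q = (1/0.0218) * 1.457 * 0.2447^(2/3) * 0.0018^(1/2) = 1.109 m^3/s
Therefore the canal discharge Q = 1.109 m^3/s.


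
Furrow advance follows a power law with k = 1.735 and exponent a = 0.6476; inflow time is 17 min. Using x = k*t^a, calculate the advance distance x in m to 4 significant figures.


x = 1.735 * 17^0.6476 = 10.87 m
Therefore the advance distance x = 10.87 m.


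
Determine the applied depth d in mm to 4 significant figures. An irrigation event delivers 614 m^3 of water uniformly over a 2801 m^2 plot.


Approach: apply depth from volume over area, d = (V/A)*1000.
d = (614 / 2801) * 1000 = 219.2 mm
Therefore the applied depth d = 219.2 mm.


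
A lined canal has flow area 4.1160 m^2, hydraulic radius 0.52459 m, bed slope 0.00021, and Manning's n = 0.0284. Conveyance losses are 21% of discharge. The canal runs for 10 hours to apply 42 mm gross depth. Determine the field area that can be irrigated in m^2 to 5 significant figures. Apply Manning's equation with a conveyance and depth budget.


Approach: apply Manning's equation with a conveyance and depth budget, Q = (1/n)*A*R^(2/3)*S^(1/2); Q_field = Q*(1-loss); Area = Q_field*t/(d/1000).
Step 1 — canal discharge (Manning's equation):
  Q = (1/0.0284) * 4.1160 * 0.52459^(2/3) * 0.00021^(1/2) = 1.366092 m^3/s
Step 2 — delivered flow: Q_field = 1.366092*(1 - 21/100) = 1.079213 m^3/s
Step 3 — volume delivered: V = 1.079213 * 10*3600 = 38851.66 m^3
Step 4 — area served: A = V / (depth/1000) = 38851.66 / 0.042 = 925040 m^2
Therefore the field area that can be irrigated = 925040 m^2.


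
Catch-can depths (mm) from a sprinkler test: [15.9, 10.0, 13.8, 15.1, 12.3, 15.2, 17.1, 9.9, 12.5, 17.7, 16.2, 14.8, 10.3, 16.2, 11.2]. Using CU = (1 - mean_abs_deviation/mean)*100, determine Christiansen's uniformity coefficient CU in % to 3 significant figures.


mean = 13.880 mm
mean |d_i - mean| = 2.2880 mm
CU = (1 - 2.2880/13.880)*100 = 83.5 %
Therefore Christiansen's uniformity coefficient CU = 83.5 %.


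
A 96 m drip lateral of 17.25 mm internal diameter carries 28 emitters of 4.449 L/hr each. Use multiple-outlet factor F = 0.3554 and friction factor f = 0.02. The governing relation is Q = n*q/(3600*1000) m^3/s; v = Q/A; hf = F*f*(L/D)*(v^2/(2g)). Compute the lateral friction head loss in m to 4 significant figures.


Q = 28*4.449/(3600*1000) = 3.46033e-05 m^3/s
A = pi*(17.25e-3/2)^2 = 2.33705e-04 m^2, so v = Q/A = 0.148064 m/s
hf = 0.3554*0.02*(96/0.01725)*(0.148064^2/(2*9.81)) = 0.04420 m
Therefore the lateral friction head loss = 0.04420 m.


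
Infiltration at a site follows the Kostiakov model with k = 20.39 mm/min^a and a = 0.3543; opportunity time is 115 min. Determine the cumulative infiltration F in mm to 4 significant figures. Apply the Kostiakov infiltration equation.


Approach: apply the Kostiakov infiltration equation, F = k*t^a.
F = 20.39 * 115^0.3543 = 109.5 mm
Therefore the cumulative infiltration F = 109.5 mm.


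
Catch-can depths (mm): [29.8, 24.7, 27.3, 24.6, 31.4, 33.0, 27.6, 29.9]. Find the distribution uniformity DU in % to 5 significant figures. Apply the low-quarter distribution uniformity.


Approach: apply the low-quarter distribution uniformity, DU = (mean of lowest quarter of readings / overall mean)*100.
sorted lowest 2 of 8: [24.6, 24.7] -> mean = 24.65000 mm
overall mean = 28.53750 mm
DU = (24.65000/28.53750)*100 = 86.378 %
Therefore the distribution uniformity DU = 86.378 %.


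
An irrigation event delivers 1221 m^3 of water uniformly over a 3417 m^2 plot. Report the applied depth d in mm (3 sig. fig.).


Approach: apply depth from volume over area, d = (V/A)*1000.
d = (1221 / 3417) * 1000 = 357 mm
Therefore the applied depth d = 357 mm.


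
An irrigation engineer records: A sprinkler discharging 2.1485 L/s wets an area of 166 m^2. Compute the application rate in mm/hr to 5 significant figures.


Approach: apply the application rate relation, rate = (Q/A)*3600.
rate = (2.1485 / 166) * 3600 = 46.594 mm/hr
Therefore the application rate = 46.594 mm/hr.


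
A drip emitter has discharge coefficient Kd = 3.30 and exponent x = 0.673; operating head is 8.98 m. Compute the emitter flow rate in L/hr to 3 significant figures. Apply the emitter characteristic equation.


Approach: apply the emitter characteristic equation, q = Kd * h^x.
q = 3.30 * 8.98^0.673 = 14.5 L/hr
Therefore the emitter flow rate = 14.5 L/hr.


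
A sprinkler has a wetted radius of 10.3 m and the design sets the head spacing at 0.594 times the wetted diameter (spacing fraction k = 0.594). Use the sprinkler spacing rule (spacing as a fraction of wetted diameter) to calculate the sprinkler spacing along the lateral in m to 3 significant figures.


Approach: apply the sprinkler spacing rule (spacing as a fraction of wetted diameter), S = k*(2*R).
S = 0.594 * (2 * 10.3) = 12.2 m
Therefore the sprinkler spacing along the lateral = 12.2 m.


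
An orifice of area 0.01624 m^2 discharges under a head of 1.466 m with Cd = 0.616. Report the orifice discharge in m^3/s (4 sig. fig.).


Approach: apply the orifice equation, Q = Cd*A*sqrt(2*g*h).
Q = 0.616 * 0.01624 * sqrt(2*9.81*1.466) = 0.05365 m^3/s
Therefore the orifice discharge = 0.05365 m^3/s.


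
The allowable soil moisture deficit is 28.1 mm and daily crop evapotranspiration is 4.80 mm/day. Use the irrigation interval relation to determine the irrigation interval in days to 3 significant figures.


Approach: apply the irrigation interval relation, interval = SMD / ETc.
interval = 28.1 / 4.80 = 5.85 days
Therefore the irrigation interval = 5.85 days.


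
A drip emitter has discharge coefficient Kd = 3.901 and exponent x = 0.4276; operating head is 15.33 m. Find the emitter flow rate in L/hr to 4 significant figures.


Approach: apply the emitter characteristic equation, q = Kd * h^x.
q = 3.901 * 15.33^0.4276 = 12.53 L/hr
Therefore the emitter flow rate = 12.53 L/hr.


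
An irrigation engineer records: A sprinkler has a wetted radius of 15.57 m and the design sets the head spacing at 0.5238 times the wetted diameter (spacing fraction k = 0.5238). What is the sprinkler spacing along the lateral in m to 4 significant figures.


Approach: apply the sprinkler spacing rule (spacing as a fraction of wetted diameter), S = k*(2*R).
S = 0.5238 * (2 * 15.57) = 16.31 m
Therefore the sprinkler spacing along the lateral = 16.31 m.


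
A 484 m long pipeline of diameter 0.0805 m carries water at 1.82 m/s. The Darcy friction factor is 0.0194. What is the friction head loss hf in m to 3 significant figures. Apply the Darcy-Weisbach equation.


Approach: apply the Darcy-Weisbach equation, hf = f*(L/D)*(v^2/(2g)).
hf = 0.0194 * (484/0.0805) * (1.82^2 / (2*9.81))
hf = 19.7 m
Therefore the friction head loss hf = 19.7 m.


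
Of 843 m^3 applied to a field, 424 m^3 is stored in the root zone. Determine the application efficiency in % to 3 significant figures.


Approach: apply the application efficiency ratio, Ea = (stored/applied)*100.
Ea = (424/843)*100 = 50.3 %
Therefore the application efficiency = 50.3 %.


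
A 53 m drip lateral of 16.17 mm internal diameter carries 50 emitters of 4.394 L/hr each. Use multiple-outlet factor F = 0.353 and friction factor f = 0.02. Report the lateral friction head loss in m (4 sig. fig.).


Approach: apply Darcy-Weisbach with the multiple-outlet F-factor, Q = n*q/(3600*1000) m^3/s; v = Q/A; hf = F*f*(L/D)*(v^2/(2g)).
Q = 50*4.394/(3600*1000) = 6.10278e-05 m^3/s
A = pi*(16.17e-3/2)^2 = 2.05357e-04 m^2, so v = Q/A = 0.297179 m/s
hf = 0.353*0.02*(53/0.01617)*(0.297179^2/(2*9.81)) = 0.1042 m
Therefore the lateral friction head loss = 0.1042 m.


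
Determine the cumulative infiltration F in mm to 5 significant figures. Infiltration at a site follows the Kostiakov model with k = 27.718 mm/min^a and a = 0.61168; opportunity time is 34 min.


Approach: apply the Kostiakov infiltration equation, F = k*t^a.
F = 27.718 * 34^0.61168 = 239.63 mm
Therefore the cumulative infiltration F = 239.63 mm.


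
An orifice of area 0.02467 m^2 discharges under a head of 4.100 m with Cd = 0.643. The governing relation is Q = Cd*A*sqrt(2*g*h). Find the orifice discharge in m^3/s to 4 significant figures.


Q = 0.643 * 0.02467 * sqrt(2*9.81*4.100) = 0.1423 m^3/s
Therefore the orifice discharge = 0.1423 m^3/s.


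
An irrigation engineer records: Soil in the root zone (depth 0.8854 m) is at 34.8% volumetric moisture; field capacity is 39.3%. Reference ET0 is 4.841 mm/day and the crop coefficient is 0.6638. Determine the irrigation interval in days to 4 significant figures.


Approach: apply soil-water budget scheduling, SMD = (FC-theta)/100*depth*1000; ETc = ET0*Kc; interval = SMD/ETc.
Step 1 — soil moisture deficit:
  SMD = (39.3 - 34.8)/100 * 0.8854 * 1000 = 39.8430 mm
Step 2 — daily crop ET (ETc = ET0*Kc):
  ETc = 4.841 * 0.6638 = 3.21346 mm/day
Step 3 — irrigation interval (SMD/ETc):
  interval = 39.8430 / 3.21346 = 12.40 days
Therefore the irrigation interval = 12.40 days.


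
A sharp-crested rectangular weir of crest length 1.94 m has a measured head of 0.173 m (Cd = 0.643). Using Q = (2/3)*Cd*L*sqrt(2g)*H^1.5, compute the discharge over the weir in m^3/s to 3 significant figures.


Q = (2/3)*0.643*1.94*sqrt(2*9.81)*0.173^1.5 = 0.265 m^3/s
Therefore the discharge over the weir = 0.265 m^3/s.


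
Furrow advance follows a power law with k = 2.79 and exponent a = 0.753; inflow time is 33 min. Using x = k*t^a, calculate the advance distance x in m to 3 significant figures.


x = 2.79 * 33^0.753 = 38.8 m
Therefore the advance distance x = 38.8 m.


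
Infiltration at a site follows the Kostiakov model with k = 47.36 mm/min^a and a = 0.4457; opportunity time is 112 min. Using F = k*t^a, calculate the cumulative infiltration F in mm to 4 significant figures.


F = 47.36 * 112^0.4457 = 387.9 mm
Therefore the cumulative infiltration F = 387.9 mm.


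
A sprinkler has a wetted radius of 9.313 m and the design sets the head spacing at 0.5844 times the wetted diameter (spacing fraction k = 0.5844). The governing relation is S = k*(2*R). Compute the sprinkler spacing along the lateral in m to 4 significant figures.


S = 0.5844 * (2 * 9.313) = 10.89 m
Therefore the sprinkler spacing along the lateral = 10.89 m.


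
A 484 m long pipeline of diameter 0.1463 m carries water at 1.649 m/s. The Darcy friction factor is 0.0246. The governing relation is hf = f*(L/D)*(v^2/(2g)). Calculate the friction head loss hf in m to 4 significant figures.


hf = 0.0246 * (484/0.1463) * (1.649^2 / (2*9.81))
hf = 11.28 m
Therefore the friction head loss hf = 11.28 m.


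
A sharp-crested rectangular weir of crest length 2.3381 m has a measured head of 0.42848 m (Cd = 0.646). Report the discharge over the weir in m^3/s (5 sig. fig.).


Approach: apply the rectangular weir equation, Q = (2/3)*Cd*L*sqrt(2g)*H^1.5.
Q = (2/3)*0.646*2.3381*sqrt(2*9.81)*0.42848^1.5 = 1.2510 m^3/s
Therefore the discharge over the weir = 1.2510 m^3/s.


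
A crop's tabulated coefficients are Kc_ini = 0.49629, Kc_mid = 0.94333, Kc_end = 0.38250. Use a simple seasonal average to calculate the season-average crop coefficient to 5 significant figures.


Approach: apply a simple seasonal average, Kc_avg = (Kc_ini + Kc_mid + Kc_end)/3.
Kc_avg = (0.49629 + 0.94333 + 0.38250)/3 = 0.60737
Therefore the season-average crop coefficient = 0.60737.


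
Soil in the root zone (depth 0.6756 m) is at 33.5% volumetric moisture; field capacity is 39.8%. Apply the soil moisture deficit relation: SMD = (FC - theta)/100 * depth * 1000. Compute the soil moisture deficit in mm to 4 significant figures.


SMD = (39.8 - 33.5)/100 * 0.6756 * 1000 = 42.56 mm
Therefore the soil moisture deficit = 42.56 mm.


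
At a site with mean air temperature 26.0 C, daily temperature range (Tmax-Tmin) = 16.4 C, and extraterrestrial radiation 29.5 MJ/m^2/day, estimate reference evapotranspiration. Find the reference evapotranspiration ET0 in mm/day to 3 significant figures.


Approach: apply the Hargreaves-Samani method, ET0 = 0.0023*(Tmean+17.8)*sqrt(Tmax-Tmin)*0.408*Ra.
ET0 = 0.0023*(26.0+17.8)*sqrt(16.4)*0.408*29.5 = 4.91 mm/day
Therefore the reference evapotranspiration ET0 = 4.91 mm/day.


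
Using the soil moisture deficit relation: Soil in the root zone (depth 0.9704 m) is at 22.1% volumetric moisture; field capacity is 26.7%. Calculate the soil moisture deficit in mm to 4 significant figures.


Approach: apply the soil moisture deficit relation, SMD = (FC - theta)/100 * depth * 1000.
SMD = (26.7 - 22.1)/100 * 0.9704 * 1000 = 44.64 mm
Therefore the soil moisture deficit = 44.64 mm.


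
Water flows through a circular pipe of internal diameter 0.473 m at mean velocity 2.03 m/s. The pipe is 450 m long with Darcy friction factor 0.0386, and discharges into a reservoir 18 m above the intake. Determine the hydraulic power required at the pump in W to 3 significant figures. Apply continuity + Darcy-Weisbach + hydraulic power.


Approach: apply continuity + Darcy-Weisbach + hydraulic power, Q = A*v; hf = f*(L/D)*(v^2/(2g)); H = static + hf; P = rho*g*Q*H.
Step 1 — flow rate (continuity, Q = A*v):
  A = pi*(0.473/2)^2 = 0.17572 m^2
  Q = 0.17572 * 2.03 = 0.35670 m^3/s
Step 2 — friction head loss (Darcy-Weisbach):
  hf = 0.0386 * (450/0.473) * (2.03^2 / (2*9.81))
  hf = 7.7131 m
Step 3 — total head: H = 18 + 7.7131 = 25.713 m
Step 4 — hydraulic power (P = rho*g*Q*H):
  P = 1000 * 9.81 * 0.35670 * 25.713 = 90000 W
Therefore the hydraulic power required at the pump = 90000 W.


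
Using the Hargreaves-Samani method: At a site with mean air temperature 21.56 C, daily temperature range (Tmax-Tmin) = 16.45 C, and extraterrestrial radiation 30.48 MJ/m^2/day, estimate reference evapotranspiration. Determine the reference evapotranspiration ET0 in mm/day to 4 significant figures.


Approach: apply the Hargreaves-Samani method, ET0 = 0.0023*(Tmean+17.8)*sqrt(Tmax-Tmin)*0.408*Ra.
ET0 = 0.0023*(21.56+17.8)*sqrt(16.45)*0.408*30.48 = 4.566 mm/day
Therefore the reference evapotranspiration ET0 = 4.566 mm/day.


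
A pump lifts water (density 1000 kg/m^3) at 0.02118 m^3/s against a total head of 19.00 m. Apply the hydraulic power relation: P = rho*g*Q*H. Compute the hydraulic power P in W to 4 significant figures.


P = 1000 * 9.81 * 0.02118 * 19.00 = 3948 W
Therefore the hydraulic power P = 3948 W.


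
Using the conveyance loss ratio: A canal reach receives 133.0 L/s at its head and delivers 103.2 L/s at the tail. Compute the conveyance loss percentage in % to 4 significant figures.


Approach: apply the conveyance loss ratio, loss% = ((Q_head - Q_tail)/Q_head)*100.
loss = ((133.0 - 103.2)/133.0)*100 = 22.41 %
Therefore the conveyance loss percentage = 22.41 %.


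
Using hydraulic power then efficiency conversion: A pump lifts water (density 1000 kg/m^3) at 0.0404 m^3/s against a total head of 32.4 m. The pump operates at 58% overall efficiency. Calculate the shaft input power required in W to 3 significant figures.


Approach: apply hydraulic power then efficiency conversion, P = rho*g*Q*H; P_in = P/eta.
Step 1 — hydraulic power (P = rho*g*Q*H):
  P = 1000 * 9.81 * 0.0404 * 32.4 = 12841 W
Step 2 — input power: P_in = P/eta = 12841 / 0.58 = 22100 W
Therefore the shaft input power required = 22100 W.


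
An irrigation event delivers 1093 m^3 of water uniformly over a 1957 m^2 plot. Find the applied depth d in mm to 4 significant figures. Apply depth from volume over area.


Approach: apply depth from volume over area, d = (V/A)*1000.
d = (1093 / 1957) * 1000 = 558.5 mm
Therefore the applied depth d = 558.5 mm.


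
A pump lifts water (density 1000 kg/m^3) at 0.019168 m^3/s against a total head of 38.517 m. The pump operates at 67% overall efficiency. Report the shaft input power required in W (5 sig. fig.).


Approach: apply hydraulic power then efficiency conversion, P = rho*g*Q*H; P_in = P/eta.
Step 1 — hydraulic power (P = rho*g*Q*H):
  P = 1000 * 9.81 * 0.019168 * 38.517 = 7242.663 W
Step 2 — input power: P_in = P/eta = 7242.663 / 0.67 = 10810 W
Therefore the shaft input power required = 10810 W.


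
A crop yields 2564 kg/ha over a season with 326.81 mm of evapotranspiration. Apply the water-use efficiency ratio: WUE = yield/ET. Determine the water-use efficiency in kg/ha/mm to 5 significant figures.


WUE = 2564 / 326.81 = 7.8455 kg/ha/mm
Therefore the water-use efficiency = 7.8455 kg/ha/mm.


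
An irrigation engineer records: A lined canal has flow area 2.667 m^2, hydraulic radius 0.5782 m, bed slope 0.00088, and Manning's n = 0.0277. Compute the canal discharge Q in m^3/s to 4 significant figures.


Approach: apply Manning's equation, Q = (1/n)*A*R^(2/3)*S^(1/2).
Q = (1/0.0277) * 2.667 * 0.5782^(2/3) * 0.00088^(1/2) = 1.982 m^3/s
Therefore the canal discharge Q = 1.982 m^3/s.


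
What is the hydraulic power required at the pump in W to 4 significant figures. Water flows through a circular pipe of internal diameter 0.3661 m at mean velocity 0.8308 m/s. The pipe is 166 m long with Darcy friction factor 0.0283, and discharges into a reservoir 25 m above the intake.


Approach: apply continuity + Darcy-Weisbach + hydraulic power, Q = A*v; hf = f*(L/D)*(v^2/(2g)); H = static + hf; P = rho*g*Q*H.
Step 1 — flow rate (continuity, Q = A*v):
  A = pi*(0.3661/2)^2 = 0.105266 m^2
  Q = 0.105266 * 0.8308 = 0.0874552 m^3/s
Step 2 — friction head loss (Darcy-Weisbach):
  hf = 0.0283 * (166/0.3661) * (0.8308^2 / (2*9.81))
  hf = 0.451428 m
Step 3 — total head: H = 25 + 0.451428 = 25.4514 m
Step 4 — hydraulic power (P = rho*g*Q*H):
  P = 1000 * 9.81 * 0.0874552 * 25.4514 = 21840 W
Therefore the hydraulic power required at the pump = 21840 W.


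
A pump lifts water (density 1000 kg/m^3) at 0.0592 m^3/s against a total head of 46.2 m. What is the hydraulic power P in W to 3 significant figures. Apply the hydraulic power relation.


Approach: apply the hydraulic power relation, P = rho*g*Q*H.
P = 1000 * 9.81 * 0.0592 * 46.2 = 26800 W
Therefore the hydraulic power P = 26800 W.


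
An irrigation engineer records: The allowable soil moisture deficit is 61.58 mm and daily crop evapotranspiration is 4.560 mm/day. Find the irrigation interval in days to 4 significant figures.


Approach: apply the irrigation interval relation, interval = SMD / ETc.
interval = 61.58 / 4.560 = 13.50 days
Therefore the irrigation interval = 13.50 days.


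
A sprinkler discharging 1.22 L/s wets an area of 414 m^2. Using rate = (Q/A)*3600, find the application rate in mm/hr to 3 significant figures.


rate = (1.22 / 414) * 3600 = 10.6 mm/hr
Therefore the application rate = 10.6 mm/hr.


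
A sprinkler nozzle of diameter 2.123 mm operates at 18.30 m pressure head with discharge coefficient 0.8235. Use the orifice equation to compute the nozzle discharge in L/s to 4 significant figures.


Approach: apply the orifice equation, Q = Cd*A*sqrt(2*g*h), A = pi*(d/2)^2.
A = pi*(2.123e-3/2)^2 = 3.53989e-06 m^2
Q = 0.8235 * 3.53989e-06 * sqrt(2*9.81*18.30) * 1000 = 0.05524 L/s
Therefore the nozzle discharge = 0.05524 L/s.


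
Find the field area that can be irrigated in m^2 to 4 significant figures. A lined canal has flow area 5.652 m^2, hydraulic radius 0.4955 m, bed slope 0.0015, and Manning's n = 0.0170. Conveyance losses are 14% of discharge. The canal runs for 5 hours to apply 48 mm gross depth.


Approach: apply Manning's equation with a conveyance and depth budget, Q = (1/n)*A*R^(2/3)*S^(1/2); Q_field = Q*(1-loss); Area = Q_field*t/(d/1000).
Step 1 — canal discharge (Manning's equation):
  Q = (1/0.0170) * 5.652 * 0.4955^(2/3) * 0.0015^(1/2) = 8.06296 m^3/s
Step 2 — delivered flow: Q_field = 8.06296*(1 - 14/100) = 6.93415 m^3/s
Step 3 — volume delivered: V = 6.93415 * 5*3600 = 124815 m^3
Step 4 — area served: A = V / (depth/1000) = 124815 / 0.048 = 2600000 m^2
Therefore the field area that can be irrigated = 2600000 m^2.


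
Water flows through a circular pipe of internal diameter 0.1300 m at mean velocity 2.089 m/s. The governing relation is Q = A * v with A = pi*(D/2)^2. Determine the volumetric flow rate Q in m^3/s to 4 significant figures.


A = pi*(0.1300/2)^2 = 0.0132732 m^2
Q = 0.0132732 * 2.089 = 0.02773 m^3/s
Therefore the volumetric flow rate Q = 0.02773 m^3/s.


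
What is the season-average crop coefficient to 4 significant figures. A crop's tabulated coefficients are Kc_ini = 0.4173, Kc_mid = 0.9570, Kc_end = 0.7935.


Approach: apply a simple seasonal average, Kc_avg = (Kc_ini + Kc_mid + Kc_end)/3.
Kc_avg = (0.4173 + 0.9570 + 0.7935)/3 = 0.7226
Therefore the season-average crop coefficient = 0.7226.


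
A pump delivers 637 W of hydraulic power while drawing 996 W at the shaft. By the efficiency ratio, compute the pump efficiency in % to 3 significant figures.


Approach: apply the efficiency ratio, eta = (P_out/P_in)*100.
eta = (637 / 996) * 100 = 64.0 %
Therefore the pump efficiency = 64.0 %.


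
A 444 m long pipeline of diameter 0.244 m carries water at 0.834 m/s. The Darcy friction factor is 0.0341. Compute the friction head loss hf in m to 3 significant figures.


Approach: apply the Darcy-Weisbach equation, hf = f*(L/D)*(v^2/(2g)).
hf = 0.0341 * (444/0.244) * (0.834^2 / (2*9.81))
hf = 2.20 m
Therefore the friction head loss hf = 2.20 m.


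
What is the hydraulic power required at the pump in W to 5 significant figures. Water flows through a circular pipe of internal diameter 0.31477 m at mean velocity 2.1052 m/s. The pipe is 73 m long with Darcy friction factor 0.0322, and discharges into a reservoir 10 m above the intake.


Approach: apply continuity + Darcy-Weisbach + hydraulic power, Q = A*v; hf = f*(L/D)*(v^2/(2g)); H = static + hf; P = rho*g*Q*H.
Step 1 — flow rate (continuity, Q = A*v):
  A = pi*(0.31477/2)^2 = 0.07781737 m^2
  Q = 0.07781737 * 2.1052 = 0.1638211 m^3/s
Step 2 — friction head loss (Darcy-Weisbach):
  hf = 0.0322 * (73/0.31477) * (2.1052^2 / (2*9.81))
  hf = 1.686837 m
Step 3 — total head: H = 10 + 1.686837 = 11.68684 m
Step 4 — hydraulic power (P = rho*g*Q*H):
  P = 1000 * 9.81 * 0.1638211 * 11.68684 = 18782 W
Therefore the hydraulic power required at the pump = 18782 W.


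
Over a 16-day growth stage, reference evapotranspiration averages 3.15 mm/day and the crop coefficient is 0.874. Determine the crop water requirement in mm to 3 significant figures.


Approach: apply the crop water requirement relation, CWR = ET0 * Kc * days.
CWR = 3.15 * 0.874 * 16 = 44.0 mm
Therefore the crop water requirement = 44.0 mm.


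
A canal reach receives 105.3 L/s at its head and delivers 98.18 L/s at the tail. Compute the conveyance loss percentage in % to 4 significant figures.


Approach: apply the conveyance loss ratio, loss% = ((Q_head - Q_tail)/Q_head)*100.
loss = ((105.3 - 98.18)/105.3)*100 = 6.762 %
Therefore the conveyance loss percentage = 6.762 %.


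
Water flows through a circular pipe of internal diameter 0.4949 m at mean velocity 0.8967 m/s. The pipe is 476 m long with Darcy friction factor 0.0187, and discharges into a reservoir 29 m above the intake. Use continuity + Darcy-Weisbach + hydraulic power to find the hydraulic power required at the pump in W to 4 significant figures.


Approach: apply continuity + Darcy-Weisbach + hydraulic power, Q = A*v; hf = f*(L/D)*(v^2/(2g)); H = static + hf; P = rho*g*Q*H.
Step 1 — flow rate (continuity, Q = A*v):
  A = pi*(0.4949/2)^2 = 0.192364 m^2
  Q = 0.192364 * 0.8967 = 0.172493 m^3/s
Step 2 — friction head loss (Darcy-Weisbach):
  hf = 0.0187 * (476/0.4949) * (0.8967^2 / (2*9.81))
  hf = 0.737100 m
Step 3 — total head: H = 29 + 0.737100 = 29.7371 m
Step 4 — hydraulic power (P = rho*g*Q*H):
  P = 1000 * 9.81 * 0.172493 * 29.7371 = 50320 W
Therefore the hydraulic power required at the pump = 50320 W.


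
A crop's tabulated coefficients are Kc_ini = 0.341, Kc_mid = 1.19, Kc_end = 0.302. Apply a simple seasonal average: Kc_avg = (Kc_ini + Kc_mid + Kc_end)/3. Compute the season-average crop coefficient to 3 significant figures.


Kc_avg = (0.341 + 1.19 + 0.302)/3 = 0.611
Therefore the season-average crop coefficient = 0.611.


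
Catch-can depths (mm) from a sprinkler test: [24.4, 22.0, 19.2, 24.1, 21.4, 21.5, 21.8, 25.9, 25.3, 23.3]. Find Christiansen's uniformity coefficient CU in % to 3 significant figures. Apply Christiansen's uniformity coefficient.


Approach: apply Christiansen's uniformity coefficient, CU = (1 - mean_abs_deviation/mean)*100.
mean = 22.890 mm
mean |d_i - mean| = 1.7100 mm
CU = (1 - 1.7100/22.890)*100 = 92.5 %
Therefore Christiansen's uniformity coefficient CU = 92.5 %.


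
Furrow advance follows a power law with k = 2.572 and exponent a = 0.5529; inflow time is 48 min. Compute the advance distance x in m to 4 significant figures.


Approach: apply the power-law advance function, x = k*t^a.
x = 2.572 * 48^0.5529 = 21.87 m
Therefore the advance distance x = 21.87 m.


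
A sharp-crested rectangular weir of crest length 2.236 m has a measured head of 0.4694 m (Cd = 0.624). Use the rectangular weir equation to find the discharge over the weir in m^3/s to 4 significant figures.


Approach: apply the rectangular weir equation, Q = (2/3)*Cd*L*sqrt(2g)*H^1.5.
Q = (2/3)*0.624*2.236*sqrt(2*9.81)*0.4694^1.5 = 1.325 m^3/s
Therefore the discharge over the weir = 1.325 m^3/s.


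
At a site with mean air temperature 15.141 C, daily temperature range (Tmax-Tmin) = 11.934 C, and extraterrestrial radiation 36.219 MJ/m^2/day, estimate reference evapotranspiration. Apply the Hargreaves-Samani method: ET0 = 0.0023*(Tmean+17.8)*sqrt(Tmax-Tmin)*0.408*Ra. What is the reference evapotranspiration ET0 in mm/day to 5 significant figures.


ET0 = 0.0023*(15.141+17.8)*sqrt(11.934)*0.408*36.219 = 3.8677 mm/day
Therefore the reference evapotranspiration ET0 = 3.8677 mm/day.


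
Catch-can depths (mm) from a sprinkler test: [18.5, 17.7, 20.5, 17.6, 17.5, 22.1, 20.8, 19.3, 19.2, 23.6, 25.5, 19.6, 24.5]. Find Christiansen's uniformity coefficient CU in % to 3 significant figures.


Approach: apply Christiansen's uniformity coefficient, CU = (1 - mean_abs_deviation/mean)*100.
mean = 20.492 mm
mean |d_i - mean| = 2.1609 mm
CU = (1 - 2.1609/20.492)*100 = 89.5 %
Therefore Christiansen's uniformity coefficient CU = 89.5 %.


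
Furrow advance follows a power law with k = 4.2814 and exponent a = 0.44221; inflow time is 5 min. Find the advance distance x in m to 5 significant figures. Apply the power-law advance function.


Approach: apply the power-law advance function, x = k*t^a.
x = 4.2814 * 5^0.44221 = 8.7232 m
Therefore the advance distance x = 8.7232 m.


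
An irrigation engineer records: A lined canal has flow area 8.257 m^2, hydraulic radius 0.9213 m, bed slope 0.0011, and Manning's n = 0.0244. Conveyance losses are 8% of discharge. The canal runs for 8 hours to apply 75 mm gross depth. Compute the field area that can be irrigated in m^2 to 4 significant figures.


Approach: apply Manning's equation with a conveyance and depth budget, Q = (1/n)*A*R^(2/3)*S^(1/2); Q_field = Q*(1-loss); Area = Q_field*t/(d/1000).
Step 1 — canal discharge (Manning's equation):
  Q = (1/0.0244) * 8.257 * 0.9213^(2/3) * 0.0011^(1/2) = 10.6266 m^3/s
Step 2 — delivered flow: Q_field = 10.6266*(1 - 8/100) = 9.77651 m^3/s
Step 3 — volume delivered: V = 9.77651 * 8*3600 = 281564 m^3
Step 4 — area served: A = V / (depth/1000) = 281564 / 0.075 = 3754000 m^2
Therefore the field area that can be irrigated = 3754000 m^2.


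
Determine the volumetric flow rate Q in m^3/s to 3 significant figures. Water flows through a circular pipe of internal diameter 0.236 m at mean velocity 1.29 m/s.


Approach: apply the continuity equation for pipe flow, Q = A * v with A = pi*(D/2)^2.
A = pi*(0.236/2)^2 = 0.043744 m^2
Q = 0.043744 * 1.29 = 0.0564 m^3/s
Therefore the volumetric flow rate Q = 0.0564 m^3/s.


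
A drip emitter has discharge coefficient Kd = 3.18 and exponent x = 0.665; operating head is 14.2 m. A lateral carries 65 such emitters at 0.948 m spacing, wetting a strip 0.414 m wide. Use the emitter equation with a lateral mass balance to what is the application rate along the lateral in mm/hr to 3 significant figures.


Approach: apply the emitter equation with a lateral mass balance, q = Kd*h^x; Q = n*q; rate = Q/(n*spacing*width).
Step 1 — single emitter flow (q = Kd*h^x):
  q = 3.18 * 14.2^0.665 = 18.565 L/hr
Step 2 — total lateral flow: Q = 65 * 18.565 = 1206.7 L/hr
Step 3 — wetted area: A = 65 * 0.948 * 0.414 = 25.511 m^2
Step 4 — application rate: Q/A = 1206.7/25.511 = 47.3 mm/hr
Therefore the application rate along the lateral = 47.3 mm/hr.


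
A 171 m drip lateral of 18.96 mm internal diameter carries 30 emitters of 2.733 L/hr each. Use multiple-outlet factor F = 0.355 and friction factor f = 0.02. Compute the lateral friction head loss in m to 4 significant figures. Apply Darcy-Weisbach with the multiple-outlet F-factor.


Approach: apply Darcy-Weisbach with the multiple-outlet F-factor, Q = n*q/(3600*1000) m^3/s; v = Q/A; hf = F*f*(L/D)*(v^2/(2g)).
Q = 30*2.733/(3600*1000) = 2.27750e-05 m^3/s
A = pi*(18.96e-3/2)^2 = 2.82336e-04 m^2, so v = Q/A = 0.0806662 m/s
hf = 0.355*0.02*(171/0.01896)*(0.0806662^2/(2*9.81)) = 0.02124 m
Therefore the lateral friction head loss = 0.02124 m.


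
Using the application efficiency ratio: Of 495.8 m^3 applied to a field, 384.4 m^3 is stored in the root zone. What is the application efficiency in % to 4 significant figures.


Approach: apply the application efficiency ratio, Ea = (stored/applied)*100.
Ea = (384.4/495.8)*100 = 77.53 %
Therefore the application efficiency = 77.53 %.


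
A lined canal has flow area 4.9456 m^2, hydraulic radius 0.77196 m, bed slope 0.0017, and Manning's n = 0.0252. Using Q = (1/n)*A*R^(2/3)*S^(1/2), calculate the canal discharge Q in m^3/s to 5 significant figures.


Q = (1/0.0252) * 4.9456 * 0.77196^(2/3) * 0.0017^(1/2) = 6.8094 m^3/s
Therefore the canal discharge Q = 6.8094 m^3/s.


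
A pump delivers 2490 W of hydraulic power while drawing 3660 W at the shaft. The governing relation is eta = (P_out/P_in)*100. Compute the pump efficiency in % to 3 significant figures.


eta = (2490 / 3660) * 100 = 68.0 %
Therefore the pump efficiency = 68.0 %.


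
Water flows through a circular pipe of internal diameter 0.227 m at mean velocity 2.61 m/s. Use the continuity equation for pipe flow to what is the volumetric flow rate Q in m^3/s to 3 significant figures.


Approach: apply the continuity equation for pipe flow, Q = A * v with A = pi*(D/2)^2.
A = pi*(0.227/2)^2 = 0.040471 m^2
Q = 0.040471 * 2.61 = 0.106 m^3/s
Therefore the volumetric flow rate Q = 0.106 m^3/s.


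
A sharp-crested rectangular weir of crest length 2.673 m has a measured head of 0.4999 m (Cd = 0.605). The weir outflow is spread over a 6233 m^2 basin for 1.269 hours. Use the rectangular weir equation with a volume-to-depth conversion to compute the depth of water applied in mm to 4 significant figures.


Approach: apply the rectangular weir equation with a volume-to-depth conversion, Q = (2/3)*Cd*L*sqrt(2g)*H^1.5; d = Q*t/A * 1000.
Step 1 — weir discharge:
  Q = (2/3)*0.605*2.673*sqrt(2*9.81)*0.4999^1.5 = 1.68786 m^3/s
Step 2 — volume: V = 1.68786 * 1.269*3600 = 7710.83 m^3
Step 3 — depth: d = V/A * 1000 = 7710.83/6233 * 1000 = 1237 mm
Therefore the depth of water applied = 1237 mm.


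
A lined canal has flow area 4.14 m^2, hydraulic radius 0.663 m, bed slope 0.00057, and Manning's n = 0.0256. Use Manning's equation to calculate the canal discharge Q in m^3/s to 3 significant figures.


Approach: apply Manning's equation, Q = (1/n)*A*R^(2/3)*S^(1/2).
Q = (1/0.0256) * 4.14 * 0.663^(2/3) * 0.00057^(1/2) = 2.94 m^3/s
Therefore the canal discharge Q = 2.94 m^3/s.


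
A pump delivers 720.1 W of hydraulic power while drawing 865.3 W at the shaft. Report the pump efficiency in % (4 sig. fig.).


Approach: apply the efficiency ratio, eta = (P_out/P_in)*100.
eta = (720.1 / 865.3) * 100 = 83.22 %
Therefore the pump efficiency = 83.22 %.


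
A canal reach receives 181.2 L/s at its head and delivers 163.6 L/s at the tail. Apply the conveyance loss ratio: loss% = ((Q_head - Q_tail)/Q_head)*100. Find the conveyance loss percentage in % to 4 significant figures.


loss = ((181.2 - 163.6)/181.2)*100 = 9.713 %
Therefore the conveyance loss percentage = 9.713 %.


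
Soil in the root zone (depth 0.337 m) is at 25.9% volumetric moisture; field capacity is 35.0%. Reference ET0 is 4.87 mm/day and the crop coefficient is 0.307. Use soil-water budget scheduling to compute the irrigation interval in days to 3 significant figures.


Approach: apply soil-water budget scheduling, SMD = (FC-theta)/100*depth*1000; ETc = ET0*Kc; interval = SMD/ETc.
Step 1 — soil moisture deficit:
  SMD = (35.0 - 25.9)/100 * 0.337 * 1000 = 30.667 mm
Step 2 — daily crop ET (ETc = ET0*Kc):
  ETc = 4.87 * 0.307 = 1.4951 mm/day
Step 3 — irrigation interval (SMD/ETc):
  interval = 30.667 / 1.4951 = 20.5 days
Therefore the irrigation interval = 20.5 days.


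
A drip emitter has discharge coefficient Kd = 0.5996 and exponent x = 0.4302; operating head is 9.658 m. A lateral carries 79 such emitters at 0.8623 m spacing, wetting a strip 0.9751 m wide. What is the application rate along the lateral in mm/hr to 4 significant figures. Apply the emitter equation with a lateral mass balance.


Approach: apply the emitter equation with a lateral mass balance, q = Kd*h^x; Q = n*q; rate = Q/(n*spacing*width).
Step 1 — single emitter flow (q = Kd*h^x):
  q = 0.5996 * 9.658^0.4302 = 1.59060 L/hr
Step 2 — total lateral flow: Q = 79 * 1.59060 = 125.657 L/hr
Step 3 — wetted area: A = 79 * 0.8623 * 0.9751 = 66.4255 m^2
Step 4 — application rate: Q/A = 125.657/66.4255 = 1.892 mm/hr
Therefore the application rate along the lateral = 1.892 mm/hr.


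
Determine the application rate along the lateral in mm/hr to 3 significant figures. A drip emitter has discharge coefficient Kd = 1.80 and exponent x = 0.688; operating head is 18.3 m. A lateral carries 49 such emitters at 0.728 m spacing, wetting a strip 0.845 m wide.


Approach: apply the emitter equation with a lateral mass balance, q = Kd*h^x; Q = n*q; rate = Q/(n*spacing*width).
Step 1 — single emitter flow (q = Kd*h^x):
  q = 1.80 * 18.3^0.688 = 13.300 L/hr
Step 2 — total lateral flow: Q = 49 * 13.300 = 651.68 L/hr
Step 3 — wetted area: A = 49 * 0.728 * 0.845 = 30.143 m^2
Step 4 — application rate: Q/A = 651.68/30.143 = 21.6 mm/hr
Therefore the application rate along the lateral = 21.6 mm/hr.


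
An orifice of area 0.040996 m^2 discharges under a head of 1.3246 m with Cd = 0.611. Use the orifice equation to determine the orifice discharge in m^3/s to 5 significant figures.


Approach: apply the orifice equation, Q = Cd*A*sqrt(2*g*h).
Q = 0.611 * 0.040996 * sqrt(2*9.81*1.3246) = 0.12770 m^3/s
Therefore the orifice discharge = 0.12770 m^3/s.


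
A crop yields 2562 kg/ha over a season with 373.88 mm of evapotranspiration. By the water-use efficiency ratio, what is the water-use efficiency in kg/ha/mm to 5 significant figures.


Approach: apply the water-use efficiency ratio, WUE = yield/ET.
WUE = 2562 / 373.88 = 6.8525 kg/ha/mm
Therefore the water-use efficiency = 6.8525 kg/ha/mm.


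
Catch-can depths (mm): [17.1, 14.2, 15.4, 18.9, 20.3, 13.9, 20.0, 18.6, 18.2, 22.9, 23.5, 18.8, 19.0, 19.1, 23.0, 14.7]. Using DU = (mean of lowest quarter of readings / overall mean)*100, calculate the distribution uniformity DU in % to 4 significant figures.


sorted lowest 4 of 16: [13.9, 14.2, 14.7, 15.4] -> mean = 14.5500 mm
overall mean = 18.6000 mm
DU = (14.5500/18.6000)*100 = 78.23 %
Therefore the distribution uniformity DU = 78.23 %.


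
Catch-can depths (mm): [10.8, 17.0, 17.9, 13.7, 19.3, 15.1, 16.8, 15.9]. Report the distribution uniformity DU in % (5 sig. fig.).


Approach: apply the low-quarter distribution uniformity, DU = (mean of lowest quarter of readings / overall mean)*100.
sorted lowest 2 of 8: [10.8, 13.7] -> mean = 12.25000 mm
overall mean = 15.81250 mm
DU = (12.25000/15.81250)*100 = 77.470 %
Therefore the distribution uniformity DU = 77.470 %.


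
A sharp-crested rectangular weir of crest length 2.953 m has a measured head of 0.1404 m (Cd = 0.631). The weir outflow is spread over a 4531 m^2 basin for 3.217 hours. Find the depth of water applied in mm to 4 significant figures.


Approach: apply the rectangular weir equation with a volume-to-depth conversion, Q = (2/3)*Cd*L*sqrt(2g)*H^1.5; d = Q*t/A * 1000.
Step 1 — weir discharge:
  Q = (2/3)*0.631*2.953*sqrt(2*9.81)*0.1404^1.5 = 0.289469 m^3/s
Step 2 — volume: V = 0.289469 * 3.217*3600 = 3352.40 m^3
Step 3 — depth: d = V/A * 1000 = 3352.40/4531 * 1000 = 739.9 mm
Therefore the depth of water applied = 739.9 mm.
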